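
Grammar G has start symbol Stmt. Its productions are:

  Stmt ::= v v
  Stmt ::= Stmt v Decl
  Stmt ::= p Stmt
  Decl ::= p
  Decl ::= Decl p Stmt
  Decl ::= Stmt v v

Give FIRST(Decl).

{ p, v }

Decl ::= p contributes {p}.
From Decl ::= Decl p Stmt: add FIRST(Decl) = { p, v }.
From Decl ::= Stmt v v: add FIRST(Stmt) = { p, v }.
Union: FIRST(Decl) = { p, v }.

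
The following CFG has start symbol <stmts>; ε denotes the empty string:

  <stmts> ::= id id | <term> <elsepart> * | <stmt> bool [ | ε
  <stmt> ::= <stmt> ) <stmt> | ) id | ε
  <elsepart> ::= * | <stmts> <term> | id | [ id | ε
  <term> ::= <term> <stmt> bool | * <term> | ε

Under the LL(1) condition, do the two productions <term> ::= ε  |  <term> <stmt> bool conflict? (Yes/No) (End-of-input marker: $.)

FIRST(ε) = { ε } and FIRST(<term> <stmt> bool) = { ), *, bool }.
The first alternative is nullable and FOLLOW(<term>) = { ), *, [, bool, id } shares ) with FIRST of the second — conflict.

Yes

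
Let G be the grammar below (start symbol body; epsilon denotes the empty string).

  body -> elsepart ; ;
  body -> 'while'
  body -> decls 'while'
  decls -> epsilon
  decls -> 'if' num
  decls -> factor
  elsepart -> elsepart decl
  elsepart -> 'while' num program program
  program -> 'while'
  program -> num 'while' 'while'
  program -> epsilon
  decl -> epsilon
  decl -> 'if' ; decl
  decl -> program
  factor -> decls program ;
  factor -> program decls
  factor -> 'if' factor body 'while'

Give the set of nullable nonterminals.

{ decl, decls, factor, program }

Directly nullable (have an epsilon-production): decls, program, decl.
factor -> program decls with every symbol nullable, so factor is nullable.
No other nonterminal has a production whose RHS symbols are all nullable.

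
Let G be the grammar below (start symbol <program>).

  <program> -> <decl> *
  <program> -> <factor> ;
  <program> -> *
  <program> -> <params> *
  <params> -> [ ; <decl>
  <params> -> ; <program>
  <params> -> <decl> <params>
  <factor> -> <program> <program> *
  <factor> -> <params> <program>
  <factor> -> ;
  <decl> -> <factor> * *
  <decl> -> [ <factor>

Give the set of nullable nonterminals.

No nonterminal has an empty production or an RHS whose symbols are all nullable.

{ } (none)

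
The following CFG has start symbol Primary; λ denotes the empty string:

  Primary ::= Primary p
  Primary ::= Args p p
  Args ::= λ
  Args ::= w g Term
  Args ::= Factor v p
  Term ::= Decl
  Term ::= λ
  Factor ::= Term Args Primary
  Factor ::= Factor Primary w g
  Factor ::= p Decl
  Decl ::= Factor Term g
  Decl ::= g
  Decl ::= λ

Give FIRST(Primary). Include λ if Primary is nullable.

{ g, p, w }

From Primary ::= Primary p: add FIRST(Primary) = { g, p, w }.
From Primary ::= Args p p: Args nullable, take FIRST(Args) ∪ {p} = { g, p, w }.
Union: FIRST(Primary) = { g, p, w }.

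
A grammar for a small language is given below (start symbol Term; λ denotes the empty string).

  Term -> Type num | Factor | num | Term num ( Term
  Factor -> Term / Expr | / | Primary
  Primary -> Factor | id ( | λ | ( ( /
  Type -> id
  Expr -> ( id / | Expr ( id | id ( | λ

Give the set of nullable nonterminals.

{ Expr, Factor, Primary, Term }

Directly nullable (have an λ-production): Primary, Expr.
Term -> Factor with every symbol nullable, so Term is nullable.
Factor -> Primary with every symbol nullable, so Factor is nullable.
No other nonterminal has a production whose RHS symbols are all nullable.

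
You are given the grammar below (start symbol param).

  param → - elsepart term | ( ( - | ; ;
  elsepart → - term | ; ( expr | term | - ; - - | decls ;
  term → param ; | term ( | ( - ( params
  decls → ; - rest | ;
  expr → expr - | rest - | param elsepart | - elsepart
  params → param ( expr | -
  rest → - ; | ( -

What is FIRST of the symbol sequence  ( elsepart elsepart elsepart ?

( is a terminal; add {(} and stop.

{ ( }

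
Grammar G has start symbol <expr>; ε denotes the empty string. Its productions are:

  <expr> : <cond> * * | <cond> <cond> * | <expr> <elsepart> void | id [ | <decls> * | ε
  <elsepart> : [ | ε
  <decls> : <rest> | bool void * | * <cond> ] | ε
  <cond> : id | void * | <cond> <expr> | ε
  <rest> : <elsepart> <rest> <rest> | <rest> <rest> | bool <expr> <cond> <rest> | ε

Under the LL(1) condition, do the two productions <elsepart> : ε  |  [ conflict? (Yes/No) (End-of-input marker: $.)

Yes

FIRST(ε) = { ε } and FIRST([) = { [ }.
The first alternative is nullable and FOLLOW(<elsepart>) = { *, [, bool, void } shares [ with FIRST of the second — conflict.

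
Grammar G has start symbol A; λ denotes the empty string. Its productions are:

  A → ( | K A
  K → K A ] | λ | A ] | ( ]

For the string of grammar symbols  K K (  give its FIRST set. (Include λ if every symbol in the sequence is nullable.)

{ ( }

Add FIRST(K)\{λ} = { ( }; K is nullable, continue.
Add FIRST(K)\{λ} = { ( }; K is nullable, continue.
( is a terminal; add {(} and stop.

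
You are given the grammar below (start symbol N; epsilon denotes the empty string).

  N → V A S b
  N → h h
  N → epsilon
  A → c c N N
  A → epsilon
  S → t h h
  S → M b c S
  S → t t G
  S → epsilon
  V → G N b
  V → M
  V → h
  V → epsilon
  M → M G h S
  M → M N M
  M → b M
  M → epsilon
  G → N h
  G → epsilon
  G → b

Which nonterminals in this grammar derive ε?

Directly nullable (have an epsilon-production): N, A, S, V, M, G.

{ A, G, M, N, S, V }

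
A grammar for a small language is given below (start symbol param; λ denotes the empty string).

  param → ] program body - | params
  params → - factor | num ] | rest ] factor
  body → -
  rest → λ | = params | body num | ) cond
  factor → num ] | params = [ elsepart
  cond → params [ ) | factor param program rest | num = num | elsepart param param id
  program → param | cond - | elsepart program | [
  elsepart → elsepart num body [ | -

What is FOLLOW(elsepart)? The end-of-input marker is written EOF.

In factor → params = [ elsepart: elsepart is at the end, add FOLLOW(factor) = { EOF, ), -, =, [, ], id, num }.
In cond → elsepart param param id: add FIRST(param param id) = { ), -, =, ], num }.
In program → elsepart program: add FIRST(program) = { ), -, =, [, ], num }.
In elsepart → elsepart num body [: add FIRST(num body [) = { num }.
Union: FOLLOW(elsepart) = { EOF, ), -, =, [, ], id, num }.

{ EOF, ), -, =, [, ], id, num }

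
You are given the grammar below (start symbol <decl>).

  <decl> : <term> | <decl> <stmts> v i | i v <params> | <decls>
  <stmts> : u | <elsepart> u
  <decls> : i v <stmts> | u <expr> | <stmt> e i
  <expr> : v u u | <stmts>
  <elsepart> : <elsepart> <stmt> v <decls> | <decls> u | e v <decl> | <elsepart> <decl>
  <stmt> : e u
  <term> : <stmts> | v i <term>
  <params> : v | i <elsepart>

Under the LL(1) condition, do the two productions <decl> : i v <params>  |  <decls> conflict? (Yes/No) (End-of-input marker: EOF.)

Yes

FIRST(i v <params>) = { i } and FIRST(<decls>) = { e, i, u }.
Both contain i, so the two alternatives are not disjoint — LL(1) conflict.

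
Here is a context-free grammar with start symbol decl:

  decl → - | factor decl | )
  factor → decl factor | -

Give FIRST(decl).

{ ), - }

decl → - contributes {-}.
From decl → factor decl: add FIRST(factor) = { ), - }.
decl → ) contributes {)}.
Union: FIRST(decl) = { ), - }.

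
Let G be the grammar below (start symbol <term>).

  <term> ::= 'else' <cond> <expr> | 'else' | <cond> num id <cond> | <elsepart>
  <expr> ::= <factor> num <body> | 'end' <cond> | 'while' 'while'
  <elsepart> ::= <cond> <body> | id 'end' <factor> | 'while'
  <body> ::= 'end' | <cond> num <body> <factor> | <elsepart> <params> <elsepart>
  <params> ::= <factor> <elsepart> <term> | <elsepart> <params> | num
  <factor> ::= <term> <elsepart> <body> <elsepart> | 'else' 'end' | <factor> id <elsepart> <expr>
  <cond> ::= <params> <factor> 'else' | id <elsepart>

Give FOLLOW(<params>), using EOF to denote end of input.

{ 'else', 'while', id, num }

In <body> ::= <elsepart> <params> <elsepart>: add FIRST(<elsepart>) = { 'else', 'while', id, num }.
In <params> ::= <elsepart> <params>: <params> is at the end, add FOLLOW(<params>) = { 'else', 'while', id, num }.
In <cond> ::= <params> <factor> 'else': add FIRST(<factor> 'else') = { 'else', 'while', id, num }.
Union: FOLLOW(<params>) = { 'else', 'while', id, num }.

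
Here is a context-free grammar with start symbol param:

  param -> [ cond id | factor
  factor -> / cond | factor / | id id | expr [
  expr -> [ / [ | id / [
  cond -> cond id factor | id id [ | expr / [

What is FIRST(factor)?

{ /, [, id }

factor -> / cond contributes {/}.
From factor -> factor /: add FIRST(factor) = { /, [, id }.
factor -> id id contributes {id}.
From factor -> expr [: add FIRST(expr) = { [, id }.
Union: FIRST(factor) = { /, [, id }.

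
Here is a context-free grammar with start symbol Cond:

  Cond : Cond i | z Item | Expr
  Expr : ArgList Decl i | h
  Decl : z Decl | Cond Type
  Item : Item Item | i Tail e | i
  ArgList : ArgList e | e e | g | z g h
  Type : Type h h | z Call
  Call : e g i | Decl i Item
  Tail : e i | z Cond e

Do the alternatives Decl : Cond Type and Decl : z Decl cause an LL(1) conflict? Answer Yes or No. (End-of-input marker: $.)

FIRST(Cond Type) = { e, g, h, z } and FIRST(z Decl) = { z }.
Both contain z, so the two alternatives are not disjoint — LL(1) conflict.

Yes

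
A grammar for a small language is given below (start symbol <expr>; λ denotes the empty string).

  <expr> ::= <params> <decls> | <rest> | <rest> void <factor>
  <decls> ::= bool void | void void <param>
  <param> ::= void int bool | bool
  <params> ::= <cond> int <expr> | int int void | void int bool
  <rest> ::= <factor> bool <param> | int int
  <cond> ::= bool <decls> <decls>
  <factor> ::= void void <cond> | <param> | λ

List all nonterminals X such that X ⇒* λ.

{ <factor> }

Directly nullable (have an λ-production): <factor>.
No other nonterminal has a production whose RHS symbols are all nullable.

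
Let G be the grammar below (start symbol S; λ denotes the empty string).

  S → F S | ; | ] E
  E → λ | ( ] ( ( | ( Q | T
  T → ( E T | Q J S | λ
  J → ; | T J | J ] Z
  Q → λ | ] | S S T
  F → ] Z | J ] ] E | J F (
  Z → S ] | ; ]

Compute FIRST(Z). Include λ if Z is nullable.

From Z → S ]: add FIRST(S) = { (, ;, ] }.
Z → ; ] contributes {;}.
Union: FIRST(Z) = { (, ;, ] }.

{ (, ;, ] }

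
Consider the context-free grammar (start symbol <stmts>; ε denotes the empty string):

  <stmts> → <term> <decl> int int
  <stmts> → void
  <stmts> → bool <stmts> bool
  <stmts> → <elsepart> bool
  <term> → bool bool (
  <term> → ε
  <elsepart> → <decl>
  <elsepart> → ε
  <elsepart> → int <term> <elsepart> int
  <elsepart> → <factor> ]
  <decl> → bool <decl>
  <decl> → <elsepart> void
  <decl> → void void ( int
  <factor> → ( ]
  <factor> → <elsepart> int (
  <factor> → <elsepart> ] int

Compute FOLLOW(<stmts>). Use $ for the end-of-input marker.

{ $, bool }

<stmts> is the start symbol, so $ ∈ FOLLOW(<stmts>).
In <stmts> → bool <stmts> bool: add FIRST(bool) = { bool }.
Union: FOLLOW(<stmts>) = { $, bool }.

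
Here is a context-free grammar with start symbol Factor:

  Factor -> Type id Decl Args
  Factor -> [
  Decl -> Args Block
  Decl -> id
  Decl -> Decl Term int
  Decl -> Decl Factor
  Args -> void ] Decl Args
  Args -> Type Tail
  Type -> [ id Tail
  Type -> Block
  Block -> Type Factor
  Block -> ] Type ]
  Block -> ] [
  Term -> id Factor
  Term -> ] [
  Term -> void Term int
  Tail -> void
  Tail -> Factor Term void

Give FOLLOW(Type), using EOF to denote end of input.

{ [, ], id, void }

In Factor -> Type id Decl Args: add FIRST(id Decl Args) = { id }.
In Args -> Type Tail: add FIRST(Tail) = { [, ], void }.
In Block -> Type Factor: add FIRST(Factor) = { [, ] }.
In Block -> ] Type ]: add FIRST(]) = { ] }.
Union: FOLLOW(Type) = { [, ], id, void }.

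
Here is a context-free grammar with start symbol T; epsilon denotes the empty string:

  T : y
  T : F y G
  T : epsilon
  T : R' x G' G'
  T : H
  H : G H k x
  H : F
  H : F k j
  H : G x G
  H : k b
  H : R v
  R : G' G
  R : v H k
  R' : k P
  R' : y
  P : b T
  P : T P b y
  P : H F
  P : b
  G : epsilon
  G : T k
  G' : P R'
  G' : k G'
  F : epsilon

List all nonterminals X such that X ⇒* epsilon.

{ F, G, H, P, T }

Directly nullable (have an epsilon-production): T, G, F.
H : F with every symbol nullable, so H is nullable.
P : H F with every symbol nullable, so P is nullable.
No other nonterminal has a production whose RHS symbols are all nullable.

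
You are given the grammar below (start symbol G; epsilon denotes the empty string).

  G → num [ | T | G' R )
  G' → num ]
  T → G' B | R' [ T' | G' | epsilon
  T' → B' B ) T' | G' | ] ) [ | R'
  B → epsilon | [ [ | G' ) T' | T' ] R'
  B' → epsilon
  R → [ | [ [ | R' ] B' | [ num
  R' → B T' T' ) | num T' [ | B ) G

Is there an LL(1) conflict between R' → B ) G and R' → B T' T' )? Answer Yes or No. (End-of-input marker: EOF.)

FIRST(B ) G) = { ), [, ], num } and FIRST(B T' T' )) = { ), [, ], num }.
Both contain ), so the two alternatives are not disjoint — LL(1) conflict.

Yes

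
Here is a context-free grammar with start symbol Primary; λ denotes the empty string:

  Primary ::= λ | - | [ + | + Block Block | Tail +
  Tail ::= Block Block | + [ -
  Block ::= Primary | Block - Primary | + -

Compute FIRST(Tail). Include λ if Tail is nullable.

From Tail ::= Block Block: Block, Block nullable, take FIRST(Block) ∪ FIRST(Block) = { +, -, [ }; also λ since the whole RHS is nullable.
Tail ::= + [ - contributes {+}.
Union: FIRST(Tail) = { +, -, [, λ }.

{ +, -, [, λ }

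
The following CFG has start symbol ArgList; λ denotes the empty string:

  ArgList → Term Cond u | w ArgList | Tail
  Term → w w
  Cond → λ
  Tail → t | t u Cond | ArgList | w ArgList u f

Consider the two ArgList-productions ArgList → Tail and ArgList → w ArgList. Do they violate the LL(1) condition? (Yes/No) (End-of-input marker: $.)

FIRST(Tail) = { t, w } and FIRST(w ArgList) = { w }.
Both contain w, so the two alternatives are not disjoint — LL(1) conflict.

Yes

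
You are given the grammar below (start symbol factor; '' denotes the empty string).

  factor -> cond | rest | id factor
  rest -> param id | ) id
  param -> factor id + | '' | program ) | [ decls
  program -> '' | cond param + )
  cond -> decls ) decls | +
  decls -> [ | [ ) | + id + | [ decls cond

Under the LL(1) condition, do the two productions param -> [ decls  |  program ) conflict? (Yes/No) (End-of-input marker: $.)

Yes

FIRST([ decls) = { [ } and FIRST(program )) = { ), +, [ }.
Both contain [, so the two alternatives are not disjoint — LL(1) conflict.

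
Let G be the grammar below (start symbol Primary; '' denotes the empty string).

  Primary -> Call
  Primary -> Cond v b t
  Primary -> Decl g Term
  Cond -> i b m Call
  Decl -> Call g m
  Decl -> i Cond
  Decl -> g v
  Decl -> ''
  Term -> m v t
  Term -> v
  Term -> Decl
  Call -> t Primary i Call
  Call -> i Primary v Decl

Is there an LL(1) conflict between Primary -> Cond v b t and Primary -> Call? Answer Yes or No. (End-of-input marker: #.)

FIRST(Cond v b t) = { i } and FIRST(Call) = { i, t }.
Both contain i, so the two alternatives are not disjoint — LL(1) conflict.

Yes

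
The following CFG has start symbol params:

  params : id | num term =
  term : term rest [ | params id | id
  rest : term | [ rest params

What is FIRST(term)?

{ id, num }

From term : term rest [: add FIRST(term) = { id, num }.
From term : params id: add FIRST(params) = { id, num }.
term : id contributes {id}.
Union: FIRST(term) = { id, num }.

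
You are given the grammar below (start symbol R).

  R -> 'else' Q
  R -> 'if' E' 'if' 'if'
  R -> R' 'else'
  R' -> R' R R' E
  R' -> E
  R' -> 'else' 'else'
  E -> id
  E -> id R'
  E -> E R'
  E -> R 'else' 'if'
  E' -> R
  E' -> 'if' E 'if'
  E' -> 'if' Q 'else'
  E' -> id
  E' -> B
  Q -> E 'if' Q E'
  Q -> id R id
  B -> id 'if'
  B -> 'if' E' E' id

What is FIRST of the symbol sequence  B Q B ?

{ 'if', id }

Add FIRST(B) = { 'if', id }; B is not nullable, stop.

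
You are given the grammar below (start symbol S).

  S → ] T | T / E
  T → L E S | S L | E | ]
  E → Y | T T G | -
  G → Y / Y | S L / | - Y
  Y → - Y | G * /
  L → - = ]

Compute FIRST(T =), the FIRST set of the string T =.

{ -, ] }

Add FIRST(T) = { -, ] }; T is not nullable, stop.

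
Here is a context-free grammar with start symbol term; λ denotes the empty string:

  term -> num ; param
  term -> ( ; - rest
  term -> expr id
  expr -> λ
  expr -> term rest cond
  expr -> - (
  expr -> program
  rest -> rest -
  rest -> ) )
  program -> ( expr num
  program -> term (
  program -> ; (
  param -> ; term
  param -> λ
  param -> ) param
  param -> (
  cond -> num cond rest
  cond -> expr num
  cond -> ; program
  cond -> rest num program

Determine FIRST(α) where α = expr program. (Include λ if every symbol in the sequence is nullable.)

Add FIRST(expr)\{λ} = { (, -, ;, id, num }; expr is nullable, continue.
Add FIRST(program) = { (, -, ;, id, num }; program is not nullable, stop.

{ (, -, ;, id, num }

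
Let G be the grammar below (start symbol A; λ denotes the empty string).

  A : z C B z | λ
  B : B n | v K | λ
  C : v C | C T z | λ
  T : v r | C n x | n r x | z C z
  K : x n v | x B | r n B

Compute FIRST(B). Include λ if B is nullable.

{ n, v, λ }

From B : B n: B nullable, take FIRST(B) ∪ {n} = { n, v }.
B : v K contributes {v}.
B : λ contributes λ.
Union: FIRST(B) = { n, v, λ }.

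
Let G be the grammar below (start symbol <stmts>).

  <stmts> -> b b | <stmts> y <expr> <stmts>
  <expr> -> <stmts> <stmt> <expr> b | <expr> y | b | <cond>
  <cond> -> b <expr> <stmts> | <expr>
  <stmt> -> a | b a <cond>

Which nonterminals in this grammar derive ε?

{ } (none)

No nonterminal has an empty production or an RHS whose symbols are all nullable.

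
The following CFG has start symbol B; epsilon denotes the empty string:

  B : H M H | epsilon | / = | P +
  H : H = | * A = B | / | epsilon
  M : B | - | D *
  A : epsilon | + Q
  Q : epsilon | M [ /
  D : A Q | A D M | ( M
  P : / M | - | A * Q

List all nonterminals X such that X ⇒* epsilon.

{ A, B, D, H, M, Q }

Directly nullable (have an epsilon-production): B, H, A, Q.
M : B with every symbol nullable, so M is nullable.
D : A Q with every symbol nullable, so D is nullable.
No other nonterminal has a production whose RHS symbols are all nullable.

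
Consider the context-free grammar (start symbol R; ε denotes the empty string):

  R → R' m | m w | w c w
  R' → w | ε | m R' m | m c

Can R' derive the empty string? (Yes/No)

R' has an ε-production, so R' ⇒ ε.

Yes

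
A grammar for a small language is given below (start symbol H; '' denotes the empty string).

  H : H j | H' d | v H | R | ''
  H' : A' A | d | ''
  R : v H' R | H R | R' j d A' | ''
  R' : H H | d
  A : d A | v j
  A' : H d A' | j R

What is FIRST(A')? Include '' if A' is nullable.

From A' : H d A': H nullable, take FIRST(H) ∪ {d} = { d, j, v }.
A' : j R contributes {j}.
Union: FIRST(A') = { d, j, v }.

{ d, j, v }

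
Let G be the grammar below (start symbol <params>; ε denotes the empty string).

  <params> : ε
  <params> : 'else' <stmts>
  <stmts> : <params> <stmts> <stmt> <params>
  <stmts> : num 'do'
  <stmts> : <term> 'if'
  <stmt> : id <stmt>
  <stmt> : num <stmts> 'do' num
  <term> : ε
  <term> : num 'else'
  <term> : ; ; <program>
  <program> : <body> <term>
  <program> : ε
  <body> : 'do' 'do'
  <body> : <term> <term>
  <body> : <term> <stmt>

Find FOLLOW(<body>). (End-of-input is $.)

In <program> : <body> <term>: add FIRST(<term>)\{ε} = { ;, num }.
  Since <term> is nullable, also add FOLLOW(<program>) = { 'if', ;, id, num }.
Union: FOLLOW(<body>) = { 'if', ;, id, num }.

{ 'if', ;, id, num }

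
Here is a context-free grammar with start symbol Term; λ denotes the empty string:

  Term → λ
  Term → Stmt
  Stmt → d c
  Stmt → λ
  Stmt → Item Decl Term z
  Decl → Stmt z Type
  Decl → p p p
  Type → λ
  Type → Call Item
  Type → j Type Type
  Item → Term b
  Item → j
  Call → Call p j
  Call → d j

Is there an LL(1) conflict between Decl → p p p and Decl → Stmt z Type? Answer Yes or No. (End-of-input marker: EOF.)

FIRST(p p p) = { p } and FIRST(Stmt z Type) = { b, d, j, z }.
The FIRST sets are disjoint and neither alternative is nullable — no conflict.

No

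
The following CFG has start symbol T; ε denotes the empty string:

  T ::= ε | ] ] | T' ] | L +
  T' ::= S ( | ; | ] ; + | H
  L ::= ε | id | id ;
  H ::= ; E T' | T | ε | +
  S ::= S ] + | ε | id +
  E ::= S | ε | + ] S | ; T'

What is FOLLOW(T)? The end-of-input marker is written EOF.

{ EOF, (, +, ;, ], id }

T is the start symbol, so EOF ∈ FOLLOW(T).
In H ::= T: T is at the end, add FOLLOW(H) = { (, +, ;, ], id }.
Union: FOLLOW(T) = { EOF, (, +, ;, ], id }.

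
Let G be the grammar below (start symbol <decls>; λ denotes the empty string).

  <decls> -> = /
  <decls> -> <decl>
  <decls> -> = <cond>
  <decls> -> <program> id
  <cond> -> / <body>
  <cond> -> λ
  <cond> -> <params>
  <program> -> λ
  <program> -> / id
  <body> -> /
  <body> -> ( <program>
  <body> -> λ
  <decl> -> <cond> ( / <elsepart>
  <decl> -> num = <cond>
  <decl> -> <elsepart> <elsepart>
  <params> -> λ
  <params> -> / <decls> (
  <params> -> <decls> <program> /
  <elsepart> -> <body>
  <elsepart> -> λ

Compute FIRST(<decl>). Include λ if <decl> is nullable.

{ (, /, =, id, num, λ }

From <decl> -> <cond> ( / <elsepart>: <cond> nullable, take FIRST(<cond>) ∪ {(} = { (, /, =, id, num }.
<decl> -> num = <cond> contributes {num}.
From <decl> -> <elsepart> <elsepart>: <elsepart>, <elsepart> nullable, take FIRST(<elsepart>) ∪ FIRST(<elsepart>) = { (, / }; also λ since the whole RHS is nullable.
Union: FIRST(<decl>) = { (, /, =, id, num, λ }.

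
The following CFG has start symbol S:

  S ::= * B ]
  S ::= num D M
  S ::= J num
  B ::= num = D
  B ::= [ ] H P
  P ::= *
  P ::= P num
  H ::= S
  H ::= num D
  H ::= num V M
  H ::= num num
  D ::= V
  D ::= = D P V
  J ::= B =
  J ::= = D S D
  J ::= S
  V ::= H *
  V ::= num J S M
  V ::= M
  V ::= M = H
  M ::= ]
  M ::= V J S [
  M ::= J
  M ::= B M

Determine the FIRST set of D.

From D ::= V: add FIRST(V) = { *, =, [, ], num }.
D ::= = D P V contributes {=}.
Union: FIRST(D) = { *, =, [, ], num }.

{ *, =, [, ], num }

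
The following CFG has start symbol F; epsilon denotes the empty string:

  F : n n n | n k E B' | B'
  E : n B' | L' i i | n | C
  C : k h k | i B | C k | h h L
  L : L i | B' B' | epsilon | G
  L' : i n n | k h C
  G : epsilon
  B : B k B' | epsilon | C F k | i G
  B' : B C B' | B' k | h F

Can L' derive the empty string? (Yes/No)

Nullable nonterminals: B, G, L.
No production of L' has an RHS whose symbols are all nullable, so L' is not nullable.

No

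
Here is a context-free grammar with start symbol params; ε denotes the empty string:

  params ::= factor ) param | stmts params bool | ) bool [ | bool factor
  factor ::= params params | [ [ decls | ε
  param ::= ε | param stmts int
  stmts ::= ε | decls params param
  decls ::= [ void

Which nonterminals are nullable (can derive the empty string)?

Directly nullable (have an ε-production): factor, param, stmts.
No other nonterminal has a production whose RHS symbols are all nullable.

{ factor, param, stmts }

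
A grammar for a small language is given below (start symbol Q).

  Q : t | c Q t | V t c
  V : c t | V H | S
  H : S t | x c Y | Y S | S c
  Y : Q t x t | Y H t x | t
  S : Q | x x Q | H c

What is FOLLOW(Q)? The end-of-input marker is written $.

{ $, c, t, x }

Q is the start symbol, so $ ∈ FOLLOW(Q).
In Q : c Q t: add FIRST(t) = { t }.
In Y : Q t x t: add FIRST(t x t) = { t }.
In S : Q: Q is at the end, add FOLLOW(S) = { c, t, x }.
In S : x x Q: Q is at the end, add FOLLOW(S) = { c, t, x }.
Union: FOLLOW(Q) = { $, c, t, x }.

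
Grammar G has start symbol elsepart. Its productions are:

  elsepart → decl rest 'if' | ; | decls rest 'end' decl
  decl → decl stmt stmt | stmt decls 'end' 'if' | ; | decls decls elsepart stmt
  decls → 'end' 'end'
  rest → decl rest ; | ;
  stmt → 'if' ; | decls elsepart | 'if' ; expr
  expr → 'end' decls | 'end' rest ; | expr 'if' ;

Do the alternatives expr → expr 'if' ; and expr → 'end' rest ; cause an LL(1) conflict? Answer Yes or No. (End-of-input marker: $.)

FIRST(expr 'if' ;) = { 'end' } and FIRST('end' rest ;) = { 'end' }.
Both contain 'end', so the two alternatives are not disjoint — LL(1) conflict.

Yes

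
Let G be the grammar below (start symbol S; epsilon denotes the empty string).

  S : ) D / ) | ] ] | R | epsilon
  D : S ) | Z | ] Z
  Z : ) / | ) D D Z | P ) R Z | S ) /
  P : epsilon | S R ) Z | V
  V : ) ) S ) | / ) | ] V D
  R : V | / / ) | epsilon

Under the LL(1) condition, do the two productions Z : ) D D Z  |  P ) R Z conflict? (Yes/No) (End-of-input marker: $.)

FIRST() D D Z) = { ) } and FIRST(P ) R Z) = { ), /, ] }.
Both contain ), so the two alternatives are not disjoint — LL(1) conflict.

Yes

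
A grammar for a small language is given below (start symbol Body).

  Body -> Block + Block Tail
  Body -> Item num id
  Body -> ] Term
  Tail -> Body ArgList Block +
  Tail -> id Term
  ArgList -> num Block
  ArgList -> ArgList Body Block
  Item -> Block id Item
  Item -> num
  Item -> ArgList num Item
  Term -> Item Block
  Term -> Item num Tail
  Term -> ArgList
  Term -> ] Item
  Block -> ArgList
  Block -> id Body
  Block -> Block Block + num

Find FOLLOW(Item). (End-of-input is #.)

{ #, +, ], id, num }

In Body -> Item num id: add FIRST(num id) = { num }.
In Item -> Block id Item: Item is at the end, add FOLLOW(Item) = { #, +, ], id, num }.
In Item -> ArgList num Item: Item is at the end, add FOLLOW(Item) = { #, +, ], id, num }.
In Term -> Item Block: add FIRST(Block) = { id, num }.
In Term -> Item num Tail: add FIRST(num Tail) = { num }.
In Term -> ] Item: Item is at the end, add FOLLOW(Term) = { #, +, ], id, num }.
Union: FOLLOW(Item) = { #, +, ], id, num }.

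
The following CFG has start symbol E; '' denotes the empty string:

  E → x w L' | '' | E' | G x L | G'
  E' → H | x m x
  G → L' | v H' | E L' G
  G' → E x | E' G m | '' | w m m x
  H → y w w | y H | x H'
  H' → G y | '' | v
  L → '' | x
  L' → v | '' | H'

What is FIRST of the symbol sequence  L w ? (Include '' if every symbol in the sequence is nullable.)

Add FIRST(L)\{''} = { x }; L is nullable, continue.
w is a terminal; add {w} and stop.

{ w, x }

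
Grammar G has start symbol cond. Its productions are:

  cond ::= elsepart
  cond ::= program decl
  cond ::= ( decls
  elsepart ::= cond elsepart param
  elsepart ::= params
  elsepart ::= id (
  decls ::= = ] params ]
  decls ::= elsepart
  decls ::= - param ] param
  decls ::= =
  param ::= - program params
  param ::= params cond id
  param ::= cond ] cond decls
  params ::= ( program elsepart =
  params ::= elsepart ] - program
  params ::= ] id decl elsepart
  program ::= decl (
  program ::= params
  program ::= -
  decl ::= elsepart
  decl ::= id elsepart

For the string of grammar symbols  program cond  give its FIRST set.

{ (, -, ], id }

Add FIRST(program) = { (, -, ], id }; program is not nullable, stop.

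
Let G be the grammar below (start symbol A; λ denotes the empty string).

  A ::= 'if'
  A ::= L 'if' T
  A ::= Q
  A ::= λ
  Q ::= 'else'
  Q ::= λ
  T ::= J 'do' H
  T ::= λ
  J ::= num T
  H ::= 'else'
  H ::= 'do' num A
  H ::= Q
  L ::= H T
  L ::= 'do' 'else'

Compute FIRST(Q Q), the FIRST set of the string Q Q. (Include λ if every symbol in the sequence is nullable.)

{ 'else', λ }

Add FIRST(Q)\{λ} = { 'else' }; Q is nullable, continue.
Add FIRST(Q)\{λ} = { 'else' }; Q is nullable, continue.
Every symbol is nullable, so include λ.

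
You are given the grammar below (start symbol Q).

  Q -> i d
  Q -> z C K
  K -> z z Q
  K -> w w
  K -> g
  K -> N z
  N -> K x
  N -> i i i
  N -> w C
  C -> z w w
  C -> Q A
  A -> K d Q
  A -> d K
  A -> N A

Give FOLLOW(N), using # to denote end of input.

{ d, g, i, w, z }

In K -> N z: add FIRST(z) = { z }.
In A -> N A: add FIRST(A) = { d, g, i, w, z }.
Union: FOLLOW(N) = { d, g, i, w, z }.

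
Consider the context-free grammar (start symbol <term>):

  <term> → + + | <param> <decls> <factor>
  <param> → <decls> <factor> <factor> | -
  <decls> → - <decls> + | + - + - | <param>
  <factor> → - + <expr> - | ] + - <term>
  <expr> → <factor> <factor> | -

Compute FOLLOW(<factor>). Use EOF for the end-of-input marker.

In <term> → <param> <decls> <factor>: <factor> is at the end, add FOLLOW(<term>) = { EOF, +, -, ] }.
In <param> → <decls> <factor> <factor>: add FIRST(<factor>) = { -, ] }.
In <param> → <decls> <factor> <factor>: <factor> is at the end, add FOLLOW(<param>) = { +, -, ] }.
In <expr> → <factor> <factor>: add FIRST(<factor>) = { -, ] }.
In <expr> → <factor> <factor>: <factor> is at the end, add FOLLOW(<expr>) = { - }.
Union: FOLLOW(<factor>) = { EOF, +, -, ] }.

{ EOF, +, -, ] }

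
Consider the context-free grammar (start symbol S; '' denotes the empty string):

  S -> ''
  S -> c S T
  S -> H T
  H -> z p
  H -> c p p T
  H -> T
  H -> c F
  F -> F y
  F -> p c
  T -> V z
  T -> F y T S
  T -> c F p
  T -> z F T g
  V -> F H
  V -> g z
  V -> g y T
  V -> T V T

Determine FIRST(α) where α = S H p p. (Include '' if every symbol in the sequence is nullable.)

{ c, g, p, z }

Add FIRST(S)\{''} = { c, g, p, z }; S is nullable, continue.
Add FIRST(H) = { c, g, p, z }; H is not nullable, stop.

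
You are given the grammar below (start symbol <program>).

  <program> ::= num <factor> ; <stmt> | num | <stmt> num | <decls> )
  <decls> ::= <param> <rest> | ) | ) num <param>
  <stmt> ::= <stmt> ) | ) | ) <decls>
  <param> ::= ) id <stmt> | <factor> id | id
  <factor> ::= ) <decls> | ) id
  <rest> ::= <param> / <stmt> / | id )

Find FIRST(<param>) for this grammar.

<param> ::= ) id <stmt> contributes {)}.
From <param> ::= <factor> id: add FIRST(<factor>) = { ) }.
<param> ::= id contributes {id}.
Union: FIRST(<param>) = { ), id }.

{ ), id }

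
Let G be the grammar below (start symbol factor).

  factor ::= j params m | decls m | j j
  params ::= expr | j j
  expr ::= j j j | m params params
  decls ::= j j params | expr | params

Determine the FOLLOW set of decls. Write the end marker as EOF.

In factor ::= decls m: add FIRST(m) = { m }.
Union: FOLLOW(decls) = { m }.

{ m }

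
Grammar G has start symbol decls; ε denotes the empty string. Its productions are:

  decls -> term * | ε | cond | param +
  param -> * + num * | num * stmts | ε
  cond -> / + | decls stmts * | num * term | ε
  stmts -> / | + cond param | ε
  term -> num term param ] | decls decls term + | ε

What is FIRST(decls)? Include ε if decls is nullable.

From decls -> term *: term nullable, take FIRST(term) ∪ {*} = { *, +, /, num }.
decls -> ε contributes ε.
From decls -> cond: add FIRST(cond) = { *, +, /, num, ε } (including ε since cond is nullable).
From decls -> param +: param nullable, take FIRST(param) ∪ {+} = { *, +, num }.
Union: FIRST(decls) = { *, +, /, num, ε }.

{ *, +, /, num, ε }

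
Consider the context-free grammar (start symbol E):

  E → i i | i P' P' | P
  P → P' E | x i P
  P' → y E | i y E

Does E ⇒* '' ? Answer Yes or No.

No nonterminal in this grammar is nullable.
No production of E has an RHS whose symbols are all nullable, so E is not nullable.

No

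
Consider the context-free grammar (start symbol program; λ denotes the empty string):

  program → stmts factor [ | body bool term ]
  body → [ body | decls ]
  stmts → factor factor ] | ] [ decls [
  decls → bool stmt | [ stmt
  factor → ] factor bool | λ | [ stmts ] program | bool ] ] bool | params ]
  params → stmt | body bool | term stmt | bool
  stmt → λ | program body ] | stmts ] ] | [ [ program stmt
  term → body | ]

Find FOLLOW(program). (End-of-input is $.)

program is the start symbol, so $ ∈ FOLLOW(program).
In factor → [ stmts ] program: program is at the end, add FOLLOW(factor) = { [, ], bool }.
In stmt → program body ]: add FIRST(body ]) = { [, bool }.
In stmt → [ [ program stmt: add FIRST(stmt)\{λ} = { [, ], bool }.
  Since stmt is nullable, also add FOLLOW(stmt) = { [, ] }.
Union: FOLLOW(program) = { $, [, ], bool }.

{ $, [, ], bool }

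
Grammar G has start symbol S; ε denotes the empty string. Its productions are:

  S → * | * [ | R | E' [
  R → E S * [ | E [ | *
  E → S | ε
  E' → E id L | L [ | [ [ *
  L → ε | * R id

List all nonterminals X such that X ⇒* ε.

Directly nullable (have an ε-production): E, L.
No other nonterminal has a production whose RHS symbols are all nullable.

{ E, L }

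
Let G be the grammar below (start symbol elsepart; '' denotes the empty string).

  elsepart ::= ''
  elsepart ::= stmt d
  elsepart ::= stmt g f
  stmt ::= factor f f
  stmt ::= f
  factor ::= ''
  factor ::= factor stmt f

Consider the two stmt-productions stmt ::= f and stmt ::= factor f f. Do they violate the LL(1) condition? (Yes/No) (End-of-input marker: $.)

Yes

FIRST(f) = { f } and FIRST(factor f f) = { f }.
Both contain f, so the two alternatives are not disjoint — LL(1) conflict.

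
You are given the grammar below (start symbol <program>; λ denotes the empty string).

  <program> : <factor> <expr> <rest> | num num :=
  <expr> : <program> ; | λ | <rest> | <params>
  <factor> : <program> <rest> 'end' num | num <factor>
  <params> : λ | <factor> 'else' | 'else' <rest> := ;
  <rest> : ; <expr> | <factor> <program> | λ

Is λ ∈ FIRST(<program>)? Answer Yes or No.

Nullable nonterminals: <expr>, <params>, <rest>.
No production of <program> has an RHS whose symbols are all nullable, so <program> is not nullable.

No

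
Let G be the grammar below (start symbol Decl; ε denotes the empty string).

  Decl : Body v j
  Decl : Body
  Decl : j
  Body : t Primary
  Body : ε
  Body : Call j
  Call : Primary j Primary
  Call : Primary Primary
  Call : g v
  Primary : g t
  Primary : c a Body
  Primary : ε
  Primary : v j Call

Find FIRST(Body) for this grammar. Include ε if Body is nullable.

{ c, g, j, t, v, ε }

Body : t Primary contributes {t}.
Body : ε contributes ε.
From Body : Call j: Call nullable, take FIRST(Call) ∪ {j} = { c, g, j, v }.
Union: FIRST(Body) = { c, g, j, t, v, ε }.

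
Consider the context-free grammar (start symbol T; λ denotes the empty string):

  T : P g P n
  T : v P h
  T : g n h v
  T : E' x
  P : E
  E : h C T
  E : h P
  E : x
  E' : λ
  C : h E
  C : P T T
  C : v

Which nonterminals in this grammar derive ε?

{ E' }

Directly nullable (have an λ-production): E'.
No other nonterminal has a production whose RHS symbols are all nullable.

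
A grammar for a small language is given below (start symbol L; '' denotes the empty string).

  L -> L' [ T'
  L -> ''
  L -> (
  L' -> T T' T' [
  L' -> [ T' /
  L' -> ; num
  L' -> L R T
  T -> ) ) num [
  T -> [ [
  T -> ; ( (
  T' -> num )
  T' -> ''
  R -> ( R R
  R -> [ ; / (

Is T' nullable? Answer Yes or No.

Yes

T' has an ''-production, so T' ⇒ ''.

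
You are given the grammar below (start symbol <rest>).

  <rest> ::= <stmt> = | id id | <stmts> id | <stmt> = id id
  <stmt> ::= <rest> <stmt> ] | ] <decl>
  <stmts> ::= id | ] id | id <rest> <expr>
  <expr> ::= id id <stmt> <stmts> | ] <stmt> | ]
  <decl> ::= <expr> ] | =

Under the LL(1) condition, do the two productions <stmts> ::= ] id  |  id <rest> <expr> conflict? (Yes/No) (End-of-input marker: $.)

No

FIRST(] id) = { ] } and FIRST(id <rest> <expr>) = { id }.
The FIRST sets are disjoint and neither alternative is nullable — no conflict.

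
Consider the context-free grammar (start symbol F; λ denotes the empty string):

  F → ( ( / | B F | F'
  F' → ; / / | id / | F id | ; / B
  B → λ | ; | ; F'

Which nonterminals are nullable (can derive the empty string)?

Directly nullable (have an λ-production): B.
No other nonterminal has a production whose RHS symbols are all nullable.

{ B }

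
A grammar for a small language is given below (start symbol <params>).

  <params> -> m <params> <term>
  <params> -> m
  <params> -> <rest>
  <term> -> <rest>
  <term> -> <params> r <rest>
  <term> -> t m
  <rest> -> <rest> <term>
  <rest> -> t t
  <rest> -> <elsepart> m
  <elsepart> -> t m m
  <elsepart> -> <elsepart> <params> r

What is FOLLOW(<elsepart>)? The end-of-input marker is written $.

In <rest> -> <elsepart> m: add FIRST(m) = { m }.
In <elsepart> -> <elsepart> <params> r: add FIRST(<params> r) = { m, t }.
Union: FOLLOW(<elsepart>) = { m, t }.

{ m, t }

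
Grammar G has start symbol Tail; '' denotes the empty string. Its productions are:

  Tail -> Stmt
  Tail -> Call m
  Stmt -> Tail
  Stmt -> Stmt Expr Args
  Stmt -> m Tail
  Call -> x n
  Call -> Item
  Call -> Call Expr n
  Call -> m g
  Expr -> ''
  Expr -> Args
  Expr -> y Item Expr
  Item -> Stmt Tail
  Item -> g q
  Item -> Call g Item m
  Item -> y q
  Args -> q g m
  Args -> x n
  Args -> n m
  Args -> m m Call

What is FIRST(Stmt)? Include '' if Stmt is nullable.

From Stmt -> Tail: add FIRST(Tail) = { g, m, x, y }.
From Stmt -> Stmt Expr Args: add FIRST(Stmt) = { g, m, x, y }.
Stmt -> m Tail contributes {m}.
Union: FIRST(Stmt) = { g, m, x, y }.

{ g, m, x, y }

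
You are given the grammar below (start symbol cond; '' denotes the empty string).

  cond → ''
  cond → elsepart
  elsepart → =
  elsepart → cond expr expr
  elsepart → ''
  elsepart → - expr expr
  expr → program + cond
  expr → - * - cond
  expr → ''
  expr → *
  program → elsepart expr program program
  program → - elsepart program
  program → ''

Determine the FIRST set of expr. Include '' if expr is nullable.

{ *, +, -, =, '' }

From expr → program + cond: program nullable, take FIRST(program) ∪ {+} = { *, +, -, = }.
expr → - * - cond contributes {-}.
expr → '' contributes ''.
expr → * contributes {*}.
Union: FIRST(expr) = { *, +, -, =, '' }.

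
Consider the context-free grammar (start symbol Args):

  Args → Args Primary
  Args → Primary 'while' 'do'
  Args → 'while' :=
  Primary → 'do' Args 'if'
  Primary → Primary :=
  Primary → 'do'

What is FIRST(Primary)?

Primary → 'do' Args 'if' contributes {'do'}.
From Primary → Primary :=: add FIRST(Primary) = { 'do' }.
Primary → 'do' contributes {'do'}.
Union: FIRST(Primary) = { 'do' }.

{ 'do' }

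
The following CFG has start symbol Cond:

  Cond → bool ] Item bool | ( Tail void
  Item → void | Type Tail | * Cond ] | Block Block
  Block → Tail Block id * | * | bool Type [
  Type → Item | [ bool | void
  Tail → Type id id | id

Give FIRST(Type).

{ *, [, bool, id, void }

From Type → Item: add FIRST(Item) = { *, [, bool, id, void }.
Type → [ bool contributes {[}.
Type → void contributes {void}.
Union: FIRST(Type) = { *, [, bool, id, void }.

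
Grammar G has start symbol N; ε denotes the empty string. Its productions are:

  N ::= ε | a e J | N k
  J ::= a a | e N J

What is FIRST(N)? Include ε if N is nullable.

{ a, k, ε }

N ::= ε contributes ε.
N ::= a e J contributes {a}.
From N ::= N k: N nullable, take FIRST(N) ∪ {k} = { a, k }.
Union: FIRST(N) = { a, k, ε }.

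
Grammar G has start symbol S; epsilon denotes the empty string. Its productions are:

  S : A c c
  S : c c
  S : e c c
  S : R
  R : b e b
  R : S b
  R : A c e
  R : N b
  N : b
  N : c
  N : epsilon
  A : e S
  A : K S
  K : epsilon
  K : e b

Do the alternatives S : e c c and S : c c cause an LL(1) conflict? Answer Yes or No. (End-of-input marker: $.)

FIRST(e c c) = { e } and FIRST(c c) = { c }.
The FIRST sets are disjoint and neither alternative is nullable — no conflict.

No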